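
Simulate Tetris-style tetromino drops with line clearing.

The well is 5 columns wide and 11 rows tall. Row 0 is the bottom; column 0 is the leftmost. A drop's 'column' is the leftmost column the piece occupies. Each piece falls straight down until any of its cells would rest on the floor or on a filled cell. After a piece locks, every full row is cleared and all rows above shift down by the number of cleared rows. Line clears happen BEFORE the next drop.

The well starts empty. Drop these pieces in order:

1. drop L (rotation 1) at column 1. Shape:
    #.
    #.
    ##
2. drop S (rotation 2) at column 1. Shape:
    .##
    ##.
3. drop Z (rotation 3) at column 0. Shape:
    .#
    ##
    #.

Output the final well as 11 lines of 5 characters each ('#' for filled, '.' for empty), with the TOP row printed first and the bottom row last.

Drop 1: L rot1 at col 1 lands with bottom-row=0; cleared 0 line(s) (total 0); column heights now [0 3 1 0 0], max=3
Drop 2: S rot2 at col 1 lands with bottom-row=3; cleared 0 line(s) (total 0); column heights now [0 4 5 5 0], max=5
Drop 3: Z rot3 at col 0 lands with bottom-row=3; cleared 0 line(s) (total 0); column heights now [5 6 5 5 0], max=6

Answer: .....
.....
.....
.....
.....
.#...
####.
###..
.#...
.#...
.##..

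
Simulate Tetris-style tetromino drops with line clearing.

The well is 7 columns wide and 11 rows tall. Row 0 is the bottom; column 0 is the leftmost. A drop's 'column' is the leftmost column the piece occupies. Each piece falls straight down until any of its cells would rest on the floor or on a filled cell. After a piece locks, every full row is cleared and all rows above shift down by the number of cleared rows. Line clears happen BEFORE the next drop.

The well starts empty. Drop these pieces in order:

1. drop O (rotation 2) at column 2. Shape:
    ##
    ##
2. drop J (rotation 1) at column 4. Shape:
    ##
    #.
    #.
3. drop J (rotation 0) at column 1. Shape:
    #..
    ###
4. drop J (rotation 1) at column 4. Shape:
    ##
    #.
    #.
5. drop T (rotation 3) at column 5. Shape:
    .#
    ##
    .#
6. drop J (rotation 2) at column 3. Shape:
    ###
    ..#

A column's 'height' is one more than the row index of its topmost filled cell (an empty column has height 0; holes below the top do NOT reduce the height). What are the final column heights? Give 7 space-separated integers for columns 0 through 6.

Answer: 0 4 3 9 9 9 8

Derivation:
Drop 1: O rot2 at col 2 lands with bottom-row=0; cleared 0 line(s) (total 0); column heights now [0 0 2 2 0 0 0], max=2
Drop 2: J rot1 at col 4 lands with bottom-row=0; cleared 0 line(s) (total 0); column heights now [0 0 2 2 3 3 0], max=3
Drop 3: J rot0 at col 1 lands with bottom-row=2; cleared 0 line(s) (total 0); column heights now [0 4 3 3 3 3 0], max=4
Drop 4: J rot1 at col 4 lands with bottom-row=3; cleared 0 line(s) (total 0); column heights now [0 4 3 3 6 6 0], max=6
Drop 5: T rot3 at col 5 lands with bottom-row=5; cleared 0 line(s) (total 0); column heights now [0 4 3 3 6 7 8], max=8
Drop 6: J rot2 at col 3 lands with bottom-row=7; cleared 0 line(s) (total 0); column heights now [0 4 3 9 9 9 8], max=9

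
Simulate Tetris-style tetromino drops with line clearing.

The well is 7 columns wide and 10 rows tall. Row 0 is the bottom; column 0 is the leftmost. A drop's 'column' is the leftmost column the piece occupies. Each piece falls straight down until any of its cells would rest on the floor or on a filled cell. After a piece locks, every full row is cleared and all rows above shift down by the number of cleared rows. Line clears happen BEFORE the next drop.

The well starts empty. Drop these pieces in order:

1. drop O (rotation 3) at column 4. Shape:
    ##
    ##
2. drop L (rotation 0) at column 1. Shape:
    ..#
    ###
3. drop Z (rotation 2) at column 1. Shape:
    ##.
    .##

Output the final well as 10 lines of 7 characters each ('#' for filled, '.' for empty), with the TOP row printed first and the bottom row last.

Drop 1: O rot3 at col 4 lands with bottom-row=0; cleared 0 line(s) (total 0); column heights now [0 0 0 0 2 2 0], max=2
Drop 2: L rot0 at col 1 lands with bottom-row=0; cleared 0 line(s) (total 0); column heights now [0 1 1 2 2 2 0], max=2
Drop 3: Z rot2 at col 1 lands with bottom-row=2; cleared 0 line(s) (total 0); column heights now [0 4 4 3 2 2 0], max=4

Answer: .......
.......
.......
.......
.......
.......
.##....
..##...
...###.
.#####.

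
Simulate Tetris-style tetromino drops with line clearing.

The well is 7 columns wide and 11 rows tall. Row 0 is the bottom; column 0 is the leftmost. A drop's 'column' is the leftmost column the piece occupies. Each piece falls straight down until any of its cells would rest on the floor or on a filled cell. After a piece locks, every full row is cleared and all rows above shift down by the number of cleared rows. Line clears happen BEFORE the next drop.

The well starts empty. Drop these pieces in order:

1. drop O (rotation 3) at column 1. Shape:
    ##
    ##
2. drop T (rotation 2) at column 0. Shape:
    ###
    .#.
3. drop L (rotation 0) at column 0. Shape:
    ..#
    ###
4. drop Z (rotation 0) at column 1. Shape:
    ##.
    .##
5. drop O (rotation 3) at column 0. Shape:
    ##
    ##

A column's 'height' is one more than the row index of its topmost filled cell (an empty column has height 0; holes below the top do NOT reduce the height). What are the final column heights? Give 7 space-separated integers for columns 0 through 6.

Drop 1: O rot3 at col 1 lands with bottom-row=0; cleared 0 line(s) (total 0); column heights now [0 2 2 0 0 0 0], max=2
Drop 2: T rot2 at col 0 lands with bottom-row=2; cleared 0 line(s) (total 0); column heights now [4 4 4 0 0 0 0], max=4
Drop 3: L rot0 at col 0 lands with bottom-row=4; cleared 0 line(s) (total 0); column heights now [5 5 6 0 0 0 0], max=6
Drop 4: Z rot0 at col 1 lands with bottom-row=6; cleared 0 line(s) (total 0); column heights now [5 8 8 7 0 0 0], max=8
Drop 5: O rot3 at col 0 lands with bottom-row=8; cleared 0 line(s) (total 0); column heights now [10 10 8 7 0 0 0], max=10

Answer: 10 10 8 7 0 0 0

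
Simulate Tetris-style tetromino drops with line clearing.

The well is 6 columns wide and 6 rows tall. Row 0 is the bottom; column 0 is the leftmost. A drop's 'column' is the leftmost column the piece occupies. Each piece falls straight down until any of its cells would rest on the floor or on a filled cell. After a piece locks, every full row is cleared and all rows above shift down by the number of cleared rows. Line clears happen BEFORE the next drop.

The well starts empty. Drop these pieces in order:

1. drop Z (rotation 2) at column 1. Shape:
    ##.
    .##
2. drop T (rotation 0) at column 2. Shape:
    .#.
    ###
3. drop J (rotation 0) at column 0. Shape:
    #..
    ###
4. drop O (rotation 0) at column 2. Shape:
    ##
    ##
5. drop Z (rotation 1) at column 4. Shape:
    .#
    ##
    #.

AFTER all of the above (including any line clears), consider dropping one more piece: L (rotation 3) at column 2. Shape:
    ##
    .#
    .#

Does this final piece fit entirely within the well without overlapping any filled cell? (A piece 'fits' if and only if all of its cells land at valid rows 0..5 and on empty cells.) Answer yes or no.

Answer: no

Derivation:
Drop 1: Z rot2 at col 1 lands with bottom-row=0; cleared 0 line(s) (total 0); column heights now [0 2 2 1 0 0], max=2
Drop 2: T rot0 at col 2 lands with bottom-row=2; cleared 0 line(s) (total 0); column heights now [0 2 3 4 3 0], max=4
Drop 3: J rot0 at col 0 lands with bottom-row=3; cleared 0 line(s) (total 0); column heights now [5 4 4 4 3 0], max=5
Drop 4: O rot0 at col 2 lands with bottom-row=4; cleared 0 line(s) (total 0); column heights now [5 4 6 6 3 0], max=6
Drop 5: Z rot1 at col 4 lands with bottom-row=3; cleared 0 line(s) (total 0); column heights now [5 4 6 6 5 6], max=6
Test piece L rot3 at col 2 (width 2): heights before test = [5 4 6 6 5 6]; fits = False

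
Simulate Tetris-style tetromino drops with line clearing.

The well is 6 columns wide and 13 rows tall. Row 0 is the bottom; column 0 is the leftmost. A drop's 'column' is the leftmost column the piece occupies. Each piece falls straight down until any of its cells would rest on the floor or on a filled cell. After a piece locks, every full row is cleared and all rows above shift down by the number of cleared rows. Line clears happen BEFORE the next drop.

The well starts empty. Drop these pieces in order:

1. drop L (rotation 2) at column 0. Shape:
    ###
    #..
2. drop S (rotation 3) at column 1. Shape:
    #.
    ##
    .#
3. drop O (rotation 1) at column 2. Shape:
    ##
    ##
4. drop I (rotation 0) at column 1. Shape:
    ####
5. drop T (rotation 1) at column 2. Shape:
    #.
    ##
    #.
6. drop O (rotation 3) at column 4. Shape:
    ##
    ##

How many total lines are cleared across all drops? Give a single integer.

Answer: 0

Derivation:
Drop 1: L rot2 at col 0 lands with bottom-row=0; cleared 0 line(s) (total 0); column heights now [2 2 2 0 0 0], max=2
Drop 2: S rot3 at col 1 lands with bottom-row=2; cleared 0 line(s) (total 0); column heights now [2 5 4 0 0 0], max=5
Drop 3: O rot1 at col 2 lands with bottom-row=4; cleared 0 line(s) (total 0); column heights now [2 5 6 6 0 0], max=6
Drop 4: I rot0 at col 1 lands with bottom-row=6; cleared 0 line(s) (total 0); column heights now [2 7 7 7 7 0], max=7
Drop 5: T rot1 at col 2 lands with bottom-row=7; cleared 0 line(s) (total 0); column heights now [2 7 10 9 7 0], max=10
Drop 6: O rot3 at col 4 lands with bottom-row=7; cleared 0 line(s) (total 0); column heights now [2 7 10 9 9 9], max=10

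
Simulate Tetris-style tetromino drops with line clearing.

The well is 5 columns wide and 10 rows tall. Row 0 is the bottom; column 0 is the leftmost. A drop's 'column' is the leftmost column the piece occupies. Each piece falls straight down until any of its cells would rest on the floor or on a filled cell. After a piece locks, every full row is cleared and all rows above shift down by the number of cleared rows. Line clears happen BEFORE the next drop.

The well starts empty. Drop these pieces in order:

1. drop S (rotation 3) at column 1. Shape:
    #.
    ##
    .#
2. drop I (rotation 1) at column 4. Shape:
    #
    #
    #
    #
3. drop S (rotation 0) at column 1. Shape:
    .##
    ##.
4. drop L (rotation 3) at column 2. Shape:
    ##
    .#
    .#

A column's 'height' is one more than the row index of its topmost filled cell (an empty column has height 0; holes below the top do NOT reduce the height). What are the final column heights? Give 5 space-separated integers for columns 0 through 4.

Answer: 0 4 8 8 4

Derivation:
Drop 1: S rot3 at col 1 lands with bottom-row=0; cleared 0 line(s) (total 0); column heights now [0 3 2 0 0], max=3
Drop 2: I rot1 at col 4 lands with bottom-row=0; cleared 0 line(s) (total 0); column heights now [0 3 2 0 4], max=4
Drop 3: S rot0 at col 1 lands with bottom-row=3; cleared 0 line(s) (total 0); column heights now [0 4 5 5 4], max=5
Drop 4: L rot3 at col 2 lands with bottom-row=5; cleared 0 line(s) (total 0); column heights now [0 4 8 8 4], max=8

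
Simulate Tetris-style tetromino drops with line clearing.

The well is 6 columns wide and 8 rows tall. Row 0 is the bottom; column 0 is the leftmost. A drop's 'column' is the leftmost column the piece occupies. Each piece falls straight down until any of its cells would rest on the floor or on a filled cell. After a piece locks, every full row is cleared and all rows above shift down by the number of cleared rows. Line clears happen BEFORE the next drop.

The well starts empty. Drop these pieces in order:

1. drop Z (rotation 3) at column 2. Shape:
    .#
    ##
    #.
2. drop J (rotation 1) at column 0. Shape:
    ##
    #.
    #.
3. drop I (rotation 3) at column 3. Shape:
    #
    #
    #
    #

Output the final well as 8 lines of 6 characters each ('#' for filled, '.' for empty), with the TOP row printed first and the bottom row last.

Drop 1: Z rot3 at col 2 lands with bottom-row=0; cleared 0 line(s) (total 0); column heights now [0 0 2 3 0 0], max=3
Drop 2: J rot1 at col 0 lands with bottom-row=0; cleared 0 line(s) (total 0); column heights now [3 3 2 3 0 0], max=3
Drop 3: I rot3 at col 3 lands with bottom-row=3; cleared 0 line(s) (total 0); column heights now [3 3 2 7 0 0], max=7

Answer: ......
...#..
...#..
...#..
...#..
##.#..
#.##..
#.#...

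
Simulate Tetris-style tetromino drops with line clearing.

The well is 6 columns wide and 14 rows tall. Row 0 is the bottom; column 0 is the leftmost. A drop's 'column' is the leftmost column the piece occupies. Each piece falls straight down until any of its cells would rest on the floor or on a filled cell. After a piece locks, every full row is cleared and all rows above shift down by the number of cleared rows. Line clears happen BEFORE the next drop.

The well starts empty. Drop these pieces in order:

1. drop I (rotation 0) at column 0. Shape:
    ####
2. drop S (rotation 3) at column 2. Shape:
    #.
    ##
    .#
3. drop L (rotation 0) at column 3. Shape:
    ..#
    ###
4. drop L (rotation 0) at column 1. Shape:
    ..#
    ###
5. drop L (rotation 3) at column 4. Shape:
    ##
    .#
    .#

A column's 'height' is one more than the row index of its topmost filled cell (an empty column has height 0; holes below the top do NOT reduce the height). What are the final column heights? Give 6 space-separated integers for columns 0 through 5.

Drop 1: I rot0 at col 0 lands with bottom-row=0; cleared 0 line(s) (total 0); column heights now [1 1 1 1 0 0], max=1
Drop 2: S rot3 at col 2 lands with bottom-row=1; cleared 0 line(s) (total 0); column heights now [1 1 4 3 0 0], max=4
Drop 3: L rot0 at col 3 lands with bottom-row=3; cleared 0 line(s) (total 0); column heights now [1 1 4 4 4 5], max=5
Drop 4: L rot0 at col 1 lands with bottom-row=4; cleared 0 line(s) (total 0); column heights now [1 5 5 6 4 5], max=6
Drop 5: L rot3 at col 4 lands with bottom-row=5; cleared 0 line(s) (total 0); column heights now [1 5 5 6 8 8], max=8

Answer: 1 5 5 6 8 8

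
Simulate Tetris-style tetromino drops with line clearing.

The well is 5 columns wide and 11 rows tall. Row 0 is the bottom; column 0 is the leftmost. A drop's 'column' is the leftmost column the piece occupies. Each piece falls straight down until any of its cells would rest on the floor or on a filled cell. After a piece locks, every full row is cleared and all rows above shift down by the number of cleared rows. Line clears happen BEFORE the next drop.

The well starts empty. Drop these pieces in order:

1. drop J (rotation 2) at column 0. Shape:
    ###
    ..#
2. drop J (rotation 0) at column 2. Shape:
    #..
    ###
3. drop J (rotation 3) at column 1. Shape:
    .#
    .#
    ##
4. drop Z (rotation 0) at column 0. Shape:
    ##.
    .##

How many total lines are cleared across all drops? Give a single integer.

Answer: 0

Derivation:
Drop 1: J rot2 at col 0 lands with bottom-row=0; cleared 0 line(s) (total 0); column heights now [2 2 2 0 0], max=2
Drop 2: J rot0 at col 2 lands with bottom-row=2; cleared 0 line(s) (total 0); column heights now [2 2 4 3 3], max=4
Drop 3: J rot3 at col 1 lands with bottom-row=4; cleared 0 line(s) (total 0); column heights now [2 5 7 3 3], max=7
Drop 4: Z rot0 at col 0 lands with bottom-row=7; cleared 0 line(s) (total 0); column heights now [9 9 8 3 3], max=9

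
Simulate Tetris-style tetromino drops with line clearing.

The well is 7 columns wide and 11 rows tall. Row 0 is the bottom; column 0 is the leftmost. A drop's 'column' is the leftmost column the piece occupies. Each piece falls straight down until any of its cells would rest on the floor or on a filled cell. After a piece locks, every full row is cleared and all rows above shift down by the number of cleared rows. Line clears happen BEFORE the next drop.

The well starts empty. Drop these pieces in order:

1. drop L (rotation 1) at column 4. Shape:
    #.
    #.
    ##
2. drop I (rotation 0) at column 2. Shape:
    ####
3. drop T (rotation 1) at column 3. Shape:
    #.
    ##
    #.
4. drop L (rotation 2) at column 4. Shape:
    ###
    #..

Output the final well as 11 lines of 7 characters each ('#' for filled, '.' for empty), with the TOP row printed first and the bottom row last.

Answer: .......
.......
.......
....###
...##..
...##..
...#...
..####.
....#..
....#..
....##.

Derivation:
Drop 1: L rot1 at col 4 lands with bottom-row=0; cleared 0 line(s) (total 0); column heights now [0 0 0 0 3 1 0], max=3
Drop 2: I rot0 at col 2 lands with bottom-row=3; cleared 0 line(s) (total 0); column heights now [0 0 4 4 4 4 0], max=4
Drop 3: T rot1 at col 3 lands with bottom-row=4; cleared 0 line(s) (total 0); column heights now [0 0 4 7 6 4 0], max=7
Drop 4: L rot2 at col 4 lands with bottom-row=6; cleared 0 line(s) (total 0); column heights now [0 0 4 7 8 8 8], max=8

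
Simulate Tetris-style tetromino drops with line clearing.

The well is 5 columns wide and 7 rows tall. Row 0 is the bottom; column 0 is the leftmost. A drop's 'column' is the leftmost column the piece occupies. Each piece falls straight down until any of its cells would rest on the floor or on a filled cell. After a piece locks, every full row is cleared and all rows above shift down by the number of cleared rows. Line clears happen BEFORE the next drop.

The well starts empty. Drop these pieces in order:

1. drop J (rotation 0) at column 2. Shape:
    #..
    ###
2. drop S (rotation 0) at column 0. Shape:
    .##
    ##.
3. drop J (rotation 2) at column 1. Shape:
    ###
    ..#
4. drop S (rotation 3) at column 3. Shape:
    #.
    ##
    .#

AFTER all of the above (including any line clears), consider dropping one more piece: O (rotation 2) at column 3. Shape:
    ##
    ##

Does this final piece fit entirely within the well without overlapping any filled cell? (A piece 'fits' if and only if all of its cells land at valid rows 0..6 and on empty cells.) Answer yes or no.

Answer: no

Derivation:
Drop 1: J rot0 at col 2 lands with bottom-row=0; cleared 0 line(s) (total 0); column heights now [0 0 2 1 1], max=2
Drop 2: S rot0 at col 0 lands with bottom-row=1; cleared 0 line(s) (total 0); column heights now [2 3 3 1 1], max=3
Drop 3: J rot2 at col 1 lands with bottom-row=2; cleared 0 line(s) (total 0); column heights now [2 4 4 4 1], max=4
Drop 4: S rot3 at col 3 lands with bottom-row=3; cleared 0 line(s) (total 0); column heights now [2 4 4 6 5], max=6
Test piece O rot2 at col 3 (width 2): heights before test = [2 4 4 6 5]; fits = False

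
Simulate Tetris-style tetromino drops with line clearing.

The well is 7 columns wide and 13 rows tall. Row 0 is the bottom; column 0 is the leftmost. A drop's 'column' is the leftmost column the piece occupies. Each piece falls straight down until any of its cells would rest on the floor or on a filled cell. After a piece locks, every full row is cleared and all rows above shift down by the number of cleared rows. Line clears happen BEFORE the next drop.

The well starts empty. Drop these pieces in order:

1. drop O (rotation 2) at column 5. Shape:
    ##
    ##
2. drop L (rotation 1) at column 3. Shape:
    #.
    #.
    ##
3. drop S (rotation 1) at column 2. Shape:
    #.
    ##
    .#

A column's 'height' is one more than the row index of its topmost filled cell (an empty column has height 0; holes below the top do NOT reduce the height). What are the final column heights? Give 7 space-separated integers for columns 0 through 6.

Drop 1: O rot2 at col 5 lands with bottom-row=0; cleared 0 line(s) (total 0); column heights now [0 0 0 0 0 2 2], max=2
Drop 2: L rot1 at col 3 lands with bottom-row=0; cleared 0 line(s) (total 0); column heights now [0 0 0 3 1 2 2], max=3
Drop 3: S rot1 at col 2 lands with bottom-row=3; cleared 0 line(s) (total 0); column heights now [0 0 6 5 1 2 2], max=6

Answer: 0 0 6 5 1 2 2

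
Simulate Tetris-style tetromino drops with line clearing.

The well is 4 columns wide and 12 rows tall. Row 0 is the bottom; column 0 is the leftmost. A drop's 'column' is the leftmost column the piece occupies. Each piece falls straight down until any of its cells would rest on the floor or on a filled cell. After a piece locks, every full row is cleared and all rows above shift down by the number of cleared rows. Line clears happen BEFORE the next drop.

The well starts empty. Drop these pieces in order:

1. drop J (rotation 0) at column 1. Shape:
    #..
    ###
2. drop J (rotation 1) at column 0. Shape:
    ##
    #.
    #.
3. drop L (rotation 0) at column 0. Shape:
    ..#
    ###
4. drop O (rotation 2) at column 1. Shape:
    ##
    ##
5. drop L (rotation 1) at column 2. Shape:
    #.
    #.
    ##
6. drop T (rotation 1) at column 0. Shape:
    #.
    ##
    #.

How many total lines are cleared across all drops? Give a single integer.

Drop 1: J rot0 at col 1 lands with bottom-row=0; cleared 0 line(s) (total 0); column heights now [0 2 1 1], max=2
Drop 2: J rot1 at col 0 lands with bottom-row=0; cleared 1 line(s) (total 1); column heights now [2 2 0 0], max=2
Drop 3: L rot0 at col 0 lands with bottom-row=2; cleared 0 line(s) (total 1); column heights now [3 3 4 0], max=4
Drop 4: O rot2 at col 1 lands with bottom-row=4; cleared 0 line(s) (total 1); column heights now [3 6 6 0], max=6
Drop 5: L rot1 at col 2 lands with bottom-row=6; cleared 0 line(s) (total 1); column heights now [3 6 9 7], max=9
Drop 6: T rot1 at col 0 lands with bottom-row=5; cleared 1 line(s) (total 2); column heights now [7 6 8 0], max=8

Answer: 2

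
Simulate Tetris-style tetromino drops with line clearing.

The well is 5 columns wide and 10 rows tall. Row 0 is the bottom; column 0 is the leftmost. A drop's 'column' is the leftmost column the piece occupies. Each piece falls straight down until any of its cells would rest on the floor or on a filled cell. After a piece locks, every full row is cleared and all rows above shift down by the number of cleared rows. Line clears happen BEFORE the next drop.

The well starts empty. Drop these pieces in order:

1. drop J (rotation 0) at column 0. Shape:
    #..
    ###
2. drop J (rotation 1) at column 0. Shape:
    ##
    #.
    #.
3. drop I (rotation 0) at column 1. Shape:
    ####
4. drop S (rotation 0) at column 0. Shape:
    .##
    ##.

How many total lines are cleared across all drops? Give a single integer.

Answer: 0

Derivation:
Drop 1: J rot0 at col 0 lands with bottom-row=0; cleared 0 line(s) (total 0); column heights now [2 1 1 0 0], max=2
Drop 2: J rot1 at col 0 lands with bottom-row=2; cleared 0 line(s) (total 0); column heights now [5 5 1 0 0], max=5
Drop 3: I rot0 at col 1 lands with bottom-row=5; cleared 0 line(s) (total 0); column heights now [5 6 6 6 6], max=6
Drop 4: S rot0 at col 0 lands with bottom-row=6; cleared 0 line(s) (total 0); column heights now [7 8 8 6 6], max=8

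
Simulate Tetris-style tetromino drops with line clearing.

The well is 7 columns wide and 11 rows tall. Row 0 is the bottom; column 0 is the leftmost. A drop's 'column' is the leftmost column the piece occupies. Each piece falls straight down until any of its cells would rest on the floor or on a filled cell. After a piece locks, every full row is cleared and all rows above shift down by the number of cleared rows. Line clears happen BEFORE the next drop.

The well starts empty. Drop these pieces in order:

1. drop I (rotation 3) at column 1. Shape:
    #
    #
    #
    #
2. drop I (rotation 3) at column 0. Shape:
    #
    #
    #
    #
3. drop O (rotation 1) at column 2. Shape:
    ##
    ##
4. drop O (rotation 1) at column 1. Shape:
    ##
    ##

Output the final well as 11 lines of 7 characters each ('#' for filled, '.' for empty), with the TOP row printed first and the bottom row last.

Drop 1: I rot3 at col 1 lands with bottom-row=0; cleared 0 line(s) (total 0); column heights now [0 4 0 0 0 0 0], max=4
Drop 2: I rot3 at col 0 lands with bottom-row=0; cleared 0 line(s) (total 0); column heights now [4 4 0 0 0 0 0], max=4
Drop 3: O rot1 at col 2 lands with bottom-row=0; cleared 0 line(s) (total 0); column heights now [4 4 2 2 0 0 0], max=4
Drop 4: O rot1 at col 1 lands with bottom-row=4; cleared 0 line(s) (total 0); column heights now [4 6 6 2 0 0 0], max=6

Answer: .......
.......
.......
.......
.......
.##....
.##....
##.....
##.....
####...
####...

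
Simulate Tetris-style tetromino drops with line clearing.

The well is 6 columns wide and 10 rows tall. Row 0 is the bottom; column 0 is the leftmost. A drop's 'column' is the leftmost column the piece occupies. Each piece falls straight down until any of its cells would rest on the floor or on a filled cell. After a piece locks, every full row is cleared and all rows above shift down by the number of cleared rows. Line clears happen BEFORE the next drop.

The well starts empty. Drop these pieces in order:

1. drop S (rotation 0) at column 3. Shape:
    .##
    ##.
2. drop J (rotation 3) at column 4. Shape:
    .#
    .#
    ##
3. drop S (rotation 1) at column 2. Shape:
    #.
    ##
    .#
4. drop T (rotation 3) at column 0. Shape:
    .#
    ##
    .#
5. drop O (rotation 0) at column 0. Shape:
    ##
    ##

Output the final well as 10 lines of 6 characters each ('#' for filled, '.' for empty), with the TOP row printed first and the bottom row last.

Answer: ......
......
......
......
......
##...#
###..#
.#####
##.###
.#.##.

Derivation:
Drop 1: S rot0 at col 3 lands with bottom-row=0; cleared 0 line(s) (total 0); column heights now [0 0 0 1 2 2], max=2
Drop 2: J rot3 at col 4 lands with bottom-row=2; cleared 0 line(s) (total 0); column heights now [0 0 0 1 3 5], max=5
Drop 3: S rot1 at col 2 lands with bottom-row=1; cleared 0 line(s) (total 0); column heights now [0 0 4 3 3 5], max=5
Drop 4: T rot3 at col 0 lands with bottom-row=0; cleared 0 line(s) (total 0); column heights now [2 3 4 3 3 5], max=5
Drop 5: O rot0 at col 0 lands with bottom-row=3; cleared 0 line(s) (total 0); column heights now [5 5 4 3 3 5], max=5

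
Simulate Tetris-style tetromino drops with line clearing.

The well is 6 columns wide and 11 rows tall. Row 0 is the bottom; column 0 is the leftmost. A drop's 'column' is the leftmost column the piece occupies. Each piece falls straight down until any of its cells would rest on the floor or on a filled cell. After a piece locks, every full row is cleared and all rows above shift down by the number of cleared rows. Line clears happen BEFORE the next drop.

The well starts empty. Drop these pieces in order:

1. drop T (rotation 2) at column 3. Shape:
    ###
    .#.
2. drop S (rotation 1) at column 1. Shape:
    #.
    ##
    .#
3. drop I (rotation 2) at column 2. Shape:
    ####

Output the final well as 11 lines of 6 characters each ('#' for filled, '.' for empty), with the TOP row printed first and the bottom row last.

Answer: ......
......
......
......
......
......
......
......
.#####
.#####
..#.#.

Derivation:
Drop 1: T rot2 at col 3 lands with bottom-row=0; cleared 0 line(s) (total 0); column heights now [0 0 0 2 2 2], max=2
Drop 2: S rot1 at col 1 lands with bottom-row=0; cleared 0 line(s) (total 0); column heights now [0 3 2 2 2 2], max=3
Drop 3: I rot2 at col 2 lands with bottom-row=2; cleared 0 line(s) (total 0); column heights now [0 3 3 3 3 3], max=3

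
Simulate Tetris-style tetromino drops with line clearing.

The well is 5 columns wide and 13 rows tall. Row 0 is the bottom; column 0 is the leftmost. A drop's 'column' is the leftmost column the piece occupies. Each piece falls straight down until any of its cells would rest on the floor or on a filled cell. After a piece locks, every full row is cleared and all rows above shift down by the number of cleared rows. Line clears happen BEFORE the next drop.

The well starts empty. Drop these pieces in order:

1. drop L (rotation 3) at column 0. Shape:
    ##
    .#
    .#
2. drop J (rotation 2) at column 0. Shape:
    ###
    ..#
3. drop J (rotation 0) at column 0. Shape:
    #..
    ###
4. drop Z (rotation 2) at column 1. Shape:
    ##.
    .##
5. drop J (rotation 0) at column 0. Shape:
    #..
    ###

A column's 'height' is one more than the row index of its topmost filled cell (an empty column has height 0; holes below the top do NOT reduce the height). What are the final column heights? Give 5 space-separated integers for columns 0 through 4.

Drop 1: L rot3 at col 0 lands with bottom-row=0; cleared 0 line(s) (total 0); column heights now [3 3 0 0 0], max=3
Drop 2: J rot2 at col 0 lands with bottom-row=2; cleared 0 line(s) (total 0); column heights now [4 4 4 0 0], max=4
Drop 3: J rot0 at col 0 lands with bottom-row=4; cleared 0 line(s) (total 0); column heights now [6 5 5 0 0], max=6
Drop 4: Z rot2 at col 1 lands with bottom-row=5; cleared 0 line(s) (total 0); column heights now [6 7 7 6 0], max=7
Drop 5: J rot0 at col 0 lands with bottom-row=7; cleared 0 line(s) (total 0); column heights now [9 8 8 6 0], max=9

Answer: 9 8 8 6 0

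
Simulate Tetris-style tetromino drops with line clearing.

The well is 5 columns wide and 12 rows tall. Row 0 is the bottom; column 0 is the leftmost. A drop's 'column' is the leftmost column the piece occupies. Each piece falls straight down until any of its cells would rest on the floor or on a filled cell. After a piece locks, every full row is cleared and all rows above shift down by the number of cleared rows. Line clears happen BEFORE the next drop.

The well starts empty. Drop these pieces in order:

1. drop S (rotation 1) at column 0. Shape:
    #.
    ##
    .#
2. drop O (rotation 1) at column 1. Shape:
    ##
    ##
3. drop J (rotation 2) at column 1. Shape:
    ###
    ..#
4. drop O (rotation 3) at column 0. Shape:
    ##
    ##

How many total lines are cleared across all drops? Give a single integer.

Drop 1: S rot1 at col 0 lands with bottom-row=0; cleared 0 line(s) (total 0); column heights now [3 2 0 0 0], max=3
Drop 2: O rot1 at col 1 lands with bottom-row=2; cleared 0 line(s) (total 0); column heights now [3 4 4 0 0], max=4
Drop 3: J rot2 at col 1 lands with bottom-row=3; cleared 0 line(s) (total 0); column heights now [3 5 5 5 0], max=5
Drop 4: O rot3 at col 0 lands with bottom-row=5; cleared 0 line(s) (total 0); column heights now [7 7 5 5 0], max=7

Answer: 0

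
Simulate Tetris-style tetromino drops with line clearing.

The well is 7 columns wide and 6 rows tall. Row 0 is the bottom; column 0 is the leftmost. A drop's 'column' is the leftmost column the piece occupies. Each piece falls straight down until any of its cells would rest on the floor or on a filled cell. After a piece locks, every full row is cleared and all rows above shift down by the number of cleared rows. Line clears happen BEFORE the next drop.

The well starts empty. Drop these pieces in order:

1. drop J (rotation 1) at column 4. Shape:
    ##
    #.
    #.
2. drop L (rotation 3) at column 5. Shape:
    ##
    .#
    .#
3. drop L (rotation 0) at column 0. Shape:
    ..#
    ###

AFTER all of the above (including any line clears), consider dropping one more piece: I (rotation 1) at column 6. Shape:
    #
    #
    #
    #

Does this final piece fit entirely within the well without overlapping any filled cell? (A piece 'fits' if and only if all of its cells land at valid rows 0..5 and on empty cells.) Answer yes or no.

Answer: no

Derivation:
Drop 1: J rot1 at col 4 lands with bottom-row=0; cleared 0 line(s) (total 0); column heights now [0 0 0 0 3 3 0], max=3
Drop 2: L rot3 at col 5 lands with bottom-row=1; cleared 0 line(s) (total 0); column heights now [0 0 0 0 3 4 4], max=4
Drop 3: L rot0 at col 0 lands with bottom-row=0; cleared 0 line(s) (total 0); column heights now [1 1 2 0 3 4 4], max=4
Test piece I rot1 at col 6 (width 1): heights before test = [1 1 2 0 3 4 4]; fits = False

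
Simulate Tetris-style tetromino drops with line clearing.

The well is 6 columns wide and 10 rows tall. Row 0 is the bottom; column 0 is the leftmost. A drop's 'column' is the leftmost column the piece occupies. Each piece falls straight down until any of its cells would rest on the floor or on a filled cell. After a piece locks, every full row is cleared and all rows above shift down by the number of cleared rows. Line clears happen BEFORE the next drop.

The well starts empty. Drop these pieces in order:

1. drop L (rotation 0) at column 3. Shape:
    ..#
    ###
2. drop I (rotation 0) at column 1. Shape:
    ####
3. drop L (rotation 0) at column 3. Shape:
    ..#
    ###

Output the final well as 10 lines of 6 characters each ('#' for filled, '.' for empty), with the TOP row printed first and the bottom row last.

Drop 1: L rot0 at col 3 lands with bottom-row=0; cleared 0 line(s) (total 0); column heights now [0 0 0 1 1 2], max=2
Drop 2: I rot0 at col 1 lands with bottom-row=1; cleared 0 line(s) (total 0); column heights now [0 2 2 2 2 2], max=2
Drop 3: L rot0 at col 3 lands with bottom-row=2; cleared 0 line(s) (total 0); column heights now [0 2 2 3 3 4], max=4

Answer: ......
......
......
......
......
......
.....#
...###
.#####
...###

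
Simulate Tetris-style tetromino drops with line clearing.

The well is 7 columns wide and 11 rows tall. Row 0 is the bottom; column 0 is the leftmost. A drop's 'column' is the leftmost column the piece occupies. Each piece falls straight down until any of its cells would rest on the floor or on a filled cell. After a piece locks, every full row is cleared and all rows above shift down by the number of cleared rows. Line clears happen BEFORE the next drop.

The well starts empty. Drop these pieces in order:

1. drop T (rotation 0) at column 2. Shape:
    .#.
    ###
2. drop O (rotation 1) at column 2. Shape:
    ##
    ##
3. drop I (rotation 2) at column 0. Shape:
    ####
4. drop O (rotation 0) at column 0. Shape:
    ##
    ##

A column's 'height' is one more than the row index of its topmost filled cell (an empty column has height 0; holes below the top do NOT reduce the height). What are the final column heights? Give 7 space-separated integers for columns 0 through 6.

Answer: 7 7 5 5 1 0 0

Derivation:
Drop 1: T rot0 at col 2 lands with bottom-row=0; cleared 0 line(s) (total 0); column heights now [0 0 1 2 1 0 0], max=2
Drop 2: O rot1 at col 2 lands with bottom-row=2; cleared 0 line(s) (total 0); column heights now [0 0 4 4 1 0 0], max=4
Drop 3: I rot2 at col 0 lands with bottom-row=4; cleared 0 line(s) (total 0); column heights now [5 5 5 5 1 0 0], max=5
Drop 4: O rot0 at col 0 lands with bottom-row=5; cleared 0 line(s) (total 0); column heights now [7 7 5 5 1 0 0], max=7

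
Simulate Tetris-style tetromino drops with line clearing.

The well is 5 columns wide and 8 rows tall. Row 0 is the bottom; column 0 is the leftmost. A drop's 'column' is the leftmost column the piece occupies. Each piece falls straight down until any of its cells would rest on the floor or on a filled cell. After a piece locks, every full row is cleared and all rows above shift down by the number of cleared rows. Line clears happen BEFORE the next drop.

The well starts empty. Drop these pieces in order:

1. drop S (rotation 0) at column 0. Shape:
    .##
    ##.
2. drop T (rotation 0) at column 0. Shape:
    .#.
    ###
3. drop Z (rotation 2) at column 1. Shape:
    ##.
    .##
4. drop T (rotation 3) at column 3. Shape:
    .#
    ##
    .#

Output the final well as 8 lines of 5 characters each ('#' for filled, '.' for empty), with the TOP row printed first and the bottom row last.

Answer: .....
.....
....#
.####
.####
###..
.##..
##...

Derivation:
Drop 1: S rot0 at col 0 lands with bottom-row=0; cleared 0 line(s) (total 0); column heights now [1 2 2 0 0], max=2
Drop 2: T rot0 at col 0 lands with bottom-row=2; cleared 0 line(s) (total 0); column heights now [3 4 3 0 0], max=4
Drop 3: Z rot2 at col 1 lands with bottom-row=3; cleared 0 line(s) (total 0); column heights now [3 5 5 4 0], max=5
Drop 4: T rot3 at col 3 lands with bottom-row=3; cleared 0 line(s) (total 0); column heights now [3 5 5 5 6], max=6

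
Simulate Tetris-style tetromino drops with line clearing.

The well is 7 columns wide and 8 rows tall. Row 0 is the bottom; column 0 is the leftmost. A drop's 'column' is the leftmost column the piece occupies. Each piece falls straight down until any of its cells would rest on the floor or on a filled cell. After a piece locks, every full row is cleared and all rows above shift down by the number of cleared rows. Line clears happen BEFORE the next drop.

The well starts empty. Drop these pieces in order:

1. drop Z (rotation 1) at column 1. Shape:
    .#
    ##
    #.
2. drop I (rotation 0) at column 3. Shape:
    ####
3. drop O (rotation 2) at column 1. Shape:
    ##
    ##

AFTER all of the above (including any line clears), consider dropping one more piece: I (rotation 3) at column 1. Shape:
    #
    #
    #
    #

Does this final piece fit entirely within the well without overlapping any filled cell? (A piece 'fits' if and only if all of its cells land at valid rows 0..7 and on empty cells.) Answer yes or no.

Drop 1: Z rot1 at col 1 lands with bottom-row=0; cleared 0 line(s) (total 0); column heights now [0 2 3 0 0 0 0], max=3
Drop 2: I rot0 at col 3 lands with bottom-row=0; cleared 0 line(s) (total 0); column heights now [0 2 3 1 1 1 1], max=3
Drop 3: O rot2 at col 1 lands with bottom-row=3; cleared 0 line(s) (total 0); column heights now [0 5 5 1 1 1 1], max=5
Test piece I rot3 at col 1 (width 1): heights before test = [0 5 5 1 1 1 1]; fits = False

Answer: no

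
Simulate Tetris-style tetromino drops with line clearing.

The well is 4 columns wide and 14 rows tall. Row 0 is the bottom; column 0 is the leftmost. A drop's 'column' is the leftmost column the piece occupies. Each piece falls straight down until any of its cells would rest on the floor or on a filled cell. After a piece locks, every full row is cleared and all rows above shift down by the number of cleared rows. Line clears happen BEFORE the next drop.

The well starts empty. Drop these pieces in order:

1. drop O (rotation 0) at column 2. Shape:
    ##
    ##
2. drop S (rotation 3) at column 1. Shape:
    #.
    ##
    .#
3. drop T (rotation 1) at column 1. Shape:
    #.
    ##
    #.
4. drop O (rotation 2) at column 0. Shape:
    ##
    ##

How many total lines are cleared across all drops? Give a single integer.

Drop 1: O rot0 at col 2 lands with bottom-row=0; cleared 0 line(s) (total 0); column heights now [0 0 2 2], max=2
Drop 2: S rot3 at col 1 lands with bottom-row=2; cleared 0 line(s) (total 0); column heights now [0 5 4 2], max=5
Drop 3: T rot1 at col 1 lands with bottom-row=5; cleared 0 line(s) (total 0); column heights now [0 8 7 2], max=8
Drop 4: O rot2 at col 0 lands with bottom-row=8; cleared 0 line(s) (total 0); column heights now [10 10 7 2], max=10

Answer: 0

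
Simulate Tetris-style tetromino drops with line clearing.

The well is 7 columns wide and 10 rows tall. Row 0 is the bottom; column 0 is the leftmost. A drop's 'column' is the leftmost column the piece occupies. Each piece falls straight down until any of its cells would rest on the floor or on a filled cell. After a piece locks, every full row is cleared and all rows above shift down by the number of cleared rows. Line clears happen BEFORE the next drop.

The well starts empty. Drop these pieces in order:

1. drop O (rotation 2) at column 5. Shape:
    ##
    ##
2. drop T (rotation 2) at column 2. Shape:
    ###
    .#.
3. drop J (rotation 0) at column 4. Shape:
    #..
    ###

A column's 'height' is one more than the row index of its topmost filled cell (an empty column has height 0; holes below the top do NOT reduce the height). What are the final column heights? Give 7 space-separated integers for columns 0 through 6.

Answer: 0 0 2 2 4 3 3

Derivation:
Drop 1: O rot2 at col 5 lands with bottom-row=0; cleared 0 line(s) (total 0); column heights now [0 0 0 0 0 2 2], max=2
Drop 2: T rot2 at col 2 lands with bottom-row=0; cleared 0 line(s) (total 0); column heights now [0 0 2 2 2 2 2], max=2
Drop 3: J rot0 at col 4 lands with bottom-row=2; cleared 0 line(s) (total 0); column heights now [0 0 2 2 4 3 3], max=4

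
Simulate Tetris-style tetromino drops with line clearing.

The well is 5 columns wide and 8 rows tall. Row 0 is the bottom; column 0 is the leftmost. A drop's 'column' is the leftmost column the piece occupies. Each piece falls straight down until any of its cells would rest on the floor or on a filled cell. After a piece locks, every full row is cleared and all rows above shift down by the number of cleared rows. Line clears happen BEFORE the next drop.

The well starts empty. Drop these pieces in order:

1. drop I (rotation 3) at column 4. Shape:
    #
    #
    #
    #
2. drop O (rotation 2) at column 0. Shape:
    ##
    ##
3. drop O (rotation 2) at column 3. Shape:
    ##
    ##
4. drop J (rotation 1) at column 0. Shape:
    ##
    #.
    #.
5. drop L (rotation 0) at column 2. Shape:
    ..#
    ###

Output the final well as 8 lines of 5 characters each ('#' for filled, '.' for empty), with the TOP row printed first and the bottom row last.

Answer: ....#
..###
...##
##.##
#...#
#...#
##..#
##..#

Derivation:
Drop 1: I rot3 at col 4 lands with bottom-row=0; cleared 0 line(s) (total 0); column heights now [0 0 0 0 4], max=4
Drop 2: O rot2 at col 0 lands with bottom-row=0; cleared 0 line(s) (total 0); column heights now [2 2 0 0 4], max=4
Drop 3: O rot2 at col 3 lands with bottom-row=4; cleared 0 line(s) (total 0); column heights now [2 2 0 6 6], max=6
Drop 4: J rot1 at col 0 lands with bottom-row=2; cleared 0 line(s) (total 0); column heights now [5 5 0 6 6], max=6
Drop 5: L rot0 at col 2 lands with bottom-row=6; cleared 0 line(s) (total 0); column heights now [5 5 7 7 8], max=8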